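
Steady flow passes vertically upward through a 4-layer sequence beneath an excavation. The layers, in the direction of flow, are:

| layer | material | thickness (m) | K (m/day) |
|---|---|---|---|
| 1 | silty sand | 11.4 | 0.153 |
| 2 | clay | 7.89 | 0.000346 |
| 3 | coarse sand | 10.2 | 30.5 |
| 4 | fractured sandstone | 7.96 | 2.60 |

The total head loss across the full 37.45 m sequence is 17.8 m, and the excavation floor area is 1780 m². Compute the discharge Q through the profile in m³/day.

1.38

Flow is perpendicular to layering, so the layers act in series and the equivalent K is the thickness-weighted harmonic mean.
Total thickness L = 11.4 + 7.89 + 10.2 + 7.96 = 37.45 m.
Σ(b_i/K_i) = 11.4/0.153 + 7.89/0.000346 + 10.2/30.5 + 7.96/2.60 = 22881 d.
K_eq = L / Σ(b_i/K_i) = 37.45 / 22881 = 0.001637 m/day.
Q = K_eq · A · (Δh/L) = 0.001637 × 1780 × (17.8/37.45) = 1.385 m³/day.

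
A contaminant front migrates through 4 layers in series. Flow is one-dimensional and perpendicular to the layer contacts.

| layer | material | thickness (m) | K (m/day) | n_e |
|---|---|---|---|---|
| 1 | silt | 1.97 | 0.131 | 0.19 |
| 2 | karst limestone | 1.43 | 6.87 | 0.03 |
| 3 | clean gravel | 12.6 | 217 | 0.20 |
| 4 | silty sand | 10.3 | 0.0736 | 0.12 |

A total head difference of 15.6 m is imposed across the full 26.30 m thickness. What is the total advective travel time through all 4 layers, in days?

41.5

With flow normal to the layers, continuity requires the same specific discharge q through every layer.
Σ(b_i/K_i) = 1.97/0.131 + 1.43/6.87 + 12.6/217 + 10.3/0.0736 = 155.3 d.
q = Δh / Σ(b_i/K_i) = 15.6 / 155.3 = 0.1005 m/day.
In each layer the seepage velocity is v_i = q/n_i, so the layer transit time is t_i = b_i·n_i / q:
  layer 1 (silt): t_1 = 1.97 × 0.19 / 0.1005 = 3.725 d
  layer 2 (karst limestone): t_2 = 1.43 × 0.03 / 0.1005 = 0.4269 d
  layer 3 (clean gravel): t_3 = 12.6 × 0.20 / 0.1005 = 25.08 d
  layer 4 (silty sand): t_4 = 10.3 × 0.12 / 0.1005 = 12.30 d
Total t = Σ t_i = 41.53 days.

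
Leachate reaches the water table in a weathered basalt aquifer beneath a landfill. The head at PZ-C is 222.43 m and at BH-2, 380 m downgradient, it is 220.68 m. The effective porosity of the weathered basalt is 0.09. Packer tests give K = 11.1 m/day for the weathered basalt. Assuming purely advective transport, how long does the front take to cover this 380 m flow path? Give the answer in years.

1.83

Hydraulic gradient i = (222.43 − 220.68) / 380 = 1.75 / 380 = 0.004605.
Darcy flux q = K · i = 11.10 × 0.004605 = 0.05112 m/day.
Seepage velocity v = q / n_e = 0.05112 / 0.09 = 0.5680 m/day.
Travel time t = L / v = 380 / 0.5680 = 669.0 days = 1.832 years.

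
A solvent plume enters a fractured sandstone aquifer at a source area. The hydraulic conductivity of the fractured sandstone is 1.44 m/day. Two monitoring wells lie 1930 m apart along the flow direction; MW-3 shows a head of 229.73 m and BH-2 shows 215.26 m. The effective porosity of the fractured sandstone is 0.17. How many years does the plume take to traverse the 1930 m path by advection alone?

Hydraulic gradient i = (229.73 − 215.26) / 1930 = 14.47 / 1930 = 0.007497.
Darcy flux q = K · i = 1.440 × 0.007497 = 0.01080 m/day.
Seepage velocity v = q / n_e = 0.01080 / 0.17 = 0.06351 m/day.
Travel time t = L / v = 1930 / 0.06351 = 30390 days = 83.20 years.

83.2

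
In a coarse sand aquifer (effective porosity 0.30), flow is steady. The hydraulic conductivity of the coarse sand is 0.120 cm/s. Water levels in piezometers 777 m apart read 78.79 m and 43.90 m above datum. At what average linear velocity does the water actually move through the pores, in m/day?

15.5

Convert K: 0.120 cm/s × 864 = 103.7 m/day.
Hydraulic gradient i = (78.79 − 43.90) / 777 = 34.89 / 777 = 0.04490.
Darcy flux q = K · i = 103.7 × 0.04490 = 4.656 m/day.
Seepage velocity v = q / n_e = 4.656 / 0.30 = 15.52 m/day.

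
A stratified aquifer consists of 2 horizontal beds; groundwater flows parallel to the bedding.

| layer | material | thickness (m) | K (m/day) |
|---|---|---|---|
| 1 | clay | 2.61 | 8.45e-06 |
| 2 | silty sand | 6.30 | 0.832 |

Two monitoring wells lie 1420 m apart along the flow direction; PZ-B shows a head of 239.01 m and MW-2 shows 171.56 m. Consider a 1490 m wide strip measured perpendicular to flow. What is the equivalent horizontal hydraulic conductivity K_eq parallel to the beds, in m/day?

Flow is parallel to layering, so each bed carries its own Darcy discharge and the transmissivities add.
Σ(K_i·b_i) = 8.45e-06×2.61 + 0.832×6.30 = 5.242 m²/day.
Total thickness b = 8.910 m, so K_eq = Σ(K_i·b_i)/b = 0.5883 m/day.

0.588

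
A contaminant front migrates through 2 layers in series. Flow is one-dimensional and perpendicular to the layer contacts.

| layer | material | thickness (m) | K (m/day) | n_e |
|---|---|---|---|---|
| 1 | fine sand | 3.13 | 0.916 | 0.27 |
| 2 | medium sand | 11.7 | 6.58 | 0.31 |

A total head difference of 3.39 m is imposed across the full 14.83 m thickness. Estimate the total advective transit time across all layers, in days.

With flow normal to the layers, continuity requires the same specific discharge q through every layer.
Σ(b_i/K_i) = 3.13/0.916 + 11.7/6.58 = 5.195 d.
q = Δh / Σ(b_i/K_i) = 3.39 / 5.195 = 0.6525 m/day.
In each layer the seepage velocity is v_i = q/n_i, so the layer transit time is t_i = b_i·n_i / q:
  layer 1 (fine sand): t_1 = 3.13 × 0.27 / 0.6525 = 1.295 d
  layer 2 (medium sand): t_2 = 11.7 × 0.31 / 0.6525 = 5.558 d
Total t = Σ t_i = 6.853 days.

6.85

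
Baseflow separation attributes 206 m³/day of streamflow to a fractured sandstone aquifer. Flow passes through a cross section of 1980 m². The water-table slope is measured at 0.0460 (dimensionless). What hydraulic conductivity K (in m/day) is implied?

Hydraulic gradient i = 0.0460.
From Q = K·A·i, K = Q / (A·i) = 206 / (1980 × 0.04600) = 2.262 m/day.

2.26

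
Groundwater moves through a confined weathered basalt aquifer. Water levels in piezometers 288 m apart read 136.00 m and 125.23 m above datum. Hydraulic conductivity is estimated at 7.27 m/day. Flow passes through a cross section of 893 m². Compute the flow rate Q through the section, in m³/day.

Hydraulic gradient i = (136.00 − 125.23) / 288 = 10.77 / 288 = 0.03740.
Darcy's law: Q = K · A · i = 7.270 × 893.0 × 0.03740 = 242.8 m³/day.

243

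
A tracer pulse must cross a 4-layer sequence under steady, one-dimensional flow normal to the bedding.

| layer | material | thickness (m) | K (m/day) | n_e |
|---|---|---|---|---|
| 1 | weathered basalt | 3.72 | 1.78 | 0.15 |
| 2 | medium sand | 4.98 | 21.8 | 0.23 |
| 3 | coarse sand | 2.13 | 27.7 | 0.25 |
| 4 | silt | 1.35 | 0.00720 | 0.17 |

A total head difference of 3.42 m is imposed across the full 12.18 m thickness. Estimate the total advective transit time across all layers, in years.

With flow normal to the layers, continuity requires the same specific discharge q through every layer.
Σ(b_i/K_i) = 3.72/1.78 + 4.98/21.8 + 2.13/27.7 + 1.35/0.00720 = 189.9 d.
q = Δh / Σ(b_i/K_i) = 3.42 / 189.9 = 0.01801 m/day.
In each layer the seepage velocity is v_i = q/n_i, so the layer transit time is t_i = b_i·n_i / q:
  layer 1 (weathered basalt): t_1 = 3.72 × 0.15 / 0.01801 = 30.98 d
  layer 2 (medium sand): t_2 = 4.98 × 0.23 / 0.01801 = 63.60 d
  layer 3 (coarse sand): t_3 = 2.13 × 0.25 / 0.01801 = 29.57 d
  layer 4 (silt): t_4 = 1.35 × 0.17 / 0.01801 = 12.74 d
Total t = Σ t_i = 136.9 days = 0.3748 years.

0.375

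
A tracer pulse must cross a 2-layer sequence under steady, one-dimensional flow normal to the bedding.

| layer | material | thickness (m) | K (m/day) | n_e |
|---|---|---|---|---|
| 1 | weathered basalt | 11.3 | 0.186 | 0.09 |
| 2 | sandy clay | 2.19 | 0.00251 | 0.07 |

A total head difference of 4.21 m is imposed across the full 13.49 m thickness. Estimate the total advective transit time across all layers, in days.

259

With flow normal to the layers, continuity requires the same specific discharge q through every layer.
Σ(b_i/K_i) = 11.3/0.186 + 2.19/0.00251 = 933.3 d.
q = Δh / Σ(b_i/K_i) = 4.21 / 933.3 = 0.004511 m/day.
In each layer the seepage velocity is v_i = q/n_i, so the layer transit time is t_i = b_i·n_i / q:
  layer 1 (weathered basalt): t_1 = 11.3 × 0.09 / 0.004511 = 225.4 d
  layer 2 (sandy clay): t_2 = 2.19 × 0.07 / 0.004511 = 33.98 d
Total t = Σ t_i = 259.4 days.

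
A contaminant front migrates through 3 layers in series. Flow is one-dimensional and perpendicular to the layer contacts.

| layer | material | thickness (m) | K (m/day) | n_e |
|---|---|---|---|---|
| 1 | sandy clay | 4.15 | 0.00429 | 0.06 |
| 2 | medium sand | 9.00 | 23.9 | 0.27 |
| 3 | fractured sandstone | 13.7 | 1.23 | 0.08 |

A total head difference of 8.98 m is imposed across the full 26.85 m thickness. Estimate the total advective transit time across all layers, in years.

1.13

With flow normal to the layers, continuity requires the same specific discharge q through every layer.
Σ(b_i/K_i) = 4.15/0.00429 + 9.00/23.9 + 13.7/1.23 = 978.9 d.
q = Δh / Σ(b_i/K_i) = 8.98 / 978.9 = 0.009174 m/day.
In each layer the seepage velocity is v_i = q/n_i, so the layer transit time is t_i = b_i·n_i / q:
  layer 1 (sandy clay): t_1 = 4.15 × 0.06 / 0.009174 = 27.14 d
  layer 2 (medium sand): t_2 = 9.00 × 0.27 / 0.009174 = 264.9 d
  layer 3 (fractured sandstone): t_3 = 13.7 × 0.08 / 0.009174 = 119.5 d
Total t = Σ t_i = 411.5 days = 1.127 years.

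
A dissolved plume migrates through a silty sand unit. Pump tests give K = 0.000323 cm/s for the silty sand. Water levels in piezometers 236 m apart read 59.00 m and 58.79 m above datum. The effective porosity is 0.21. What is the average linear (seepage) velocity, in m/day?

0.00118

Convert K: 0.000323 cm/s × 864 = 0.2791 m/day.
Hydraulic gradient i = (59.00 − 58.79) / 236 = 0.21 / 236 = 0.0008898.
Darcy flux q = K · i = 0.2791 × 0.0008898 = 0.0002483 m/day.
Seepage velocity v = q / n_e = 0.0002483 / 0.21 = 0.001183 m/day.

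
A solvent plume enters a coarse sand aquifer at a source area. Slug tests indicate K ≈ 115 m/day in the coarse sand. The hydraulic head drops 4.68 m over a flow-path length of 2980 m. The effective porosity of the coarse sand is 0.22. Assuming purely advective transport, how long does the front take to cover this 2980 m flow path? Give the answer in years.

9.94

Hydraulic gradient i = Δh / L = 4.68 / 2980 = 0.001570.
Darcy flux q = K · i = 115.0 × 0.001570 = 0.1806 m/day.
Seepage velocity v = q / n_e = 0.1806 / 0.22 = 0.8209 m/day.
Travel time t = L / v = 2980 / 0.8209 = 3630 days = 9.939 years.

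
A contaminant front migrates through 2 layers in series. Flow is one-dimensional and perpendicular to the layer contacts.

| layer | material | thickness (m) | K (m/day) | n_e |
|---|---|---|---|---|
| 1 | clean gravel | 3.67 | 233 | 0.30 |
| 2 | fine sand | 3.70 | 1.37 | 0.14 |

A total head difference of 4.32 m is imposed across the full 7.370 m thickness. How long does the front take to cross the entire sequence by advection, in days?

With flow normal to the layers, continuity requires the same specific discharge q through every layer.
Σ(b_i/K_i) = 3.67/233 + 3.70/1.37 = 2.716 d.
q = Δh / Σ(b_i/K_i) = 4.32 / 2.716 = 1.590 m/day.
In each layer the seepage velocity is v_i = q/n_i, so the layer transit time is t_i = b_i·n_i / q:
  layer 1 (clean gravel): t_1 = 3.67 × 0.30 / 1.590 = 0.6923 d
  layer 2 (fine sand): t_2 = 3.70 × 0.14 / 1.590 = 0.3257 d
Total t = Σ t_i = 1.018 days.

1.02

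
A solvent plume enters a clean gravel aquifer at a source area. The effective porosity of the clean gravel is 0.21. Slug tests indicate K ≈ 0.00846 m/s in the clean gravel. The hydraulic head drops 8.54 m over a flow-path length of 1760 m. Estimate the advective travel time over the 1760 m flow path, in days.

104

Convert K: 0.00846 m/s × 86400 = 730.9 m/day.
Hydraulic gradient i = Δh / L = 8.54 / 1760 = 0.004852.
Darcy flux q = K · i = 730.9 × 0.004852 = 3.547 m/day.
Seepage velocity v = q / n_e = 3.547 / 0.21 = 16.89 m/day.
Travel time t = L / v = 1760 / 16.89 = 104.2 days.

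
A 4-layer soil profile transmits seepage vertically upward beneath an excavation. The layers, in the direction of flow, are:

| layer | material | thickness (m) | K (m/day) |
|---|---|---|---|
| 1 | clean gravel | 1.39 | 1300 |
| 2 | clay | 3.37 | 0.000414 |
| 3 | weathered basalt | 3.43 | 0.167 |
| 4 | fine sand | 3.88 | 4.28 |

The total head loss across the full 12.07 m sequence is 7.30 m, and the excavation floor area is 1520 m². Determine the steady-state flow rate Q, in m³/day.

Flow is perpendicular to layering, so the layers act in series and the equivalent K is the thickness-weighted harmonic mean.
Total thickness L = 1.39 + 3.37 + 3.43 + 3.88 = 12.07 m.
Σ(b_i/K_i) = 1.39/1300 + 3.37/0.000414 + 3.43/0.167 + 3.88/4.28 = 8162 d.
K_eq = L / Σ(b_i/K_i) = 12.07 / 8162 = 0.001479 m/day.
Q = K_eq · A · (Δh/L) = 0.001479 × 1520 × (7.30/12.07) = 1.360 m³/day.

1.36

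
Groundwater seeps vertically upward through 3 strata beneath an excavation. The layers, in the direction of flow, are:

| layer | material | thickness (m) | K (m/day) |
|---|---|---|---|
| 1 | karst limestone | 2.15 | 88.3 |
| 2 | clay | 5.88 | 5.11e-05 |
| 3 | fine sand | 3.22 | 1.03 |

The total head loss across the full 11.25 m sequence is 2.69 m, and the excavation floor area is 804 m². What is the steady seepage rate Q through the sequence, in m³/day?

Flow is perpendicular to layering, so the layers act in series and the equivalent K is the thickness-weighted harmonic mean.
Total thickness L = 2.15 + 5.88 + 3.22 = 11.25 m.
Σ(b_i/K_i) = 2.15/88.3 + 5.88/5.11e-05 + 3.22/1.03 = 1.151e+05 d.
K_eq = L / Σ(b_i/K_i) = 11.25 / 1.151e+05 = 9.777e-05 m/day.
Q = K_eq · A · (Δh/L) = 9.777e-05 × 804 × (2.69/11.25) = 0.01879 m³/day.

0.0188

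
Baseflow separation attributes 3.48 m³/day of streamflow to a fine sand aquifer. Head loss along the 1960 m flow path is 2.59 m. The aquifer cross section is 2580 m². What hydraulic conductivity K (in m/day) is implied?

1.02

Hydraulic gradient i = Δh / L = 2.59 / 1960 = 0.001321.
From Q = K·A·i, K = Q / (A·i) = 3.48 / (2580 × 0.001321) = 1.021 m/day.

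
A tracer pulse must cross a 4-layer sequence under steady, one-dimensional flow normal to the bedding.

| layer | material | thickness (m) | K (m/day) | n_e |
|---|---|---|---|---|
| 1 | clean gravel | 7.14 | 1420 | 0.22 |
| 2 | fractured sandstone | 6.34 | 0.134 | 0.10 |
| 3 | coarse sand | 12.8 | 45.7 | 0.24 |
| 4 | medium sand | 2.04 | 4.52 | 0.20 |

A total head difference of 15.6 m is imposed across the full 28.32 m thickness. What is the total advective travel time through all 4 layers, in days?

17.5

With flow normal to the layers, continuity requires the same specific discharge q through every layer.
Σ(b_i/K_i) = 7.14/1420 + 6.34/0.134 + 12.8/45.7 + 2.04/4.52 = 48.05 d.
q = Δh / Σ(b_i/K_i) = 15.6 / 48.05 = 0.3247 m/day.
In each layer the seepage velocity is v_i = q/n_i, so the layer transit time is t_i = b_i·n_i / q:
  layer 1 (clean gravel): t_1 = 7.14 × 0.22 / 0.3247 = 4.838 d
  layer 2 (fractured sandstone): t_2 = 6.34 × 0.10 / 0.3247 = 1.953 d
  layer 3 (coarse sand): t_3 = 12.8 × 0.24 / 0.3247 = 9.462 d
  layer 4 (medium sand): t_4 = 2.04 × 0.20 / 0.3247 = 1.257 d
Total t = Σ t_i = 17.51 days.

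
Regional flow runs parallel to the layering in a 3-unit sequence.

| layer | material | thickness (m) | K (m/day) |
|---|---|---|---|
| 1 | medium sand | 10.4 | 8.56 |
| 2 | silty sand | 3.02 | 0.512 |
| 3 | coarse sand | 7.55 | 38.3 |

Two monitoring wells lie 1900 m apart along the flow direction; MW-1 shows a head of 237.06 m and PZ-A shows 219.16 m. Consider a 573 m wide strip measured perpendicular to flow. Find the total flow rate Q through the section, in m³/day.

2050

Flow is parallel to layering, so each bed carries its own Darcy discharge and the transmissivities add.
Σ(K_i·b_i) = 8.56×10.4 + 0.512×3.02 + 38.3×7.55 = 379.7 m²/day.
Hydraulic gradient i = (237.06 − 219.16) / 1900 = 17.9 / 1900 = 0.009421.
Q = Σ(K_i·b_i) · W · i = 379.7 × 573 × 0.009421 = 2050 m³/day.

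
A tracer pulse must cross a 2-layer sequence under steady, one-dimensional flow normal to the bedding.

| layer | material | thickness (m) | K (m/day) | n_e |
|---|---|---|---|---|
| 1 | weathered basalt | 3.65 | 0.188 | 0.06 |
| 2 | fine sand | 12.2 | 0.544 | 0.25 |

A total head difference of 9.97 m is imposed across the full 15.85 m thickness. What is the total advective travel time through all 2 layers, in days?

13.7

With flow normal to the layers, continuity requires the same specific discharge q through every layer.
Σ(b_i/K_i) = 3.65/0.188 + 12.2/0.544 = 41.84 d.
q = Δh / Σ(b_i/K_i) = 9.97 / 41.84 = 0.2383 m/day.
In each layer the seepage velocity is v_i = q/n_i, so the layer transit time is t_i = b_i·n_i / q:
  layer 1 (weathered basalt): t_1 = 3.65 × 0.06 / 0.2383 = 0.9191 d
  layer 2 (fine sand): t_2 = 12.2 × 0.25 / 0.2383 = 12.80 d
Total t = Σ t_i = 13.72 days.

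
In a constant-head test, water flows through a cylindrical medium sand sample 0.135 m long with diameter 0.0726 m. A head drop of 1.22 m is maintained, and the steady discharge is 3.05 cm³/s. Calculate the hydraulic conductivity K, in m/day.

Cross-sectional area A = π·(d/2)² = π × (0.0726/2)² = 0.004140 m².
Convert discharge: 3.05 cm³/s = 3.050e-06 m³/s.
Darcy's law rearranged: K = Q·L / (A·Δh) = 3.050e-06 × 0.135 / (0.004140 × 1.22) = 8.153e-05 m/s = 7.044 m/day.

7.04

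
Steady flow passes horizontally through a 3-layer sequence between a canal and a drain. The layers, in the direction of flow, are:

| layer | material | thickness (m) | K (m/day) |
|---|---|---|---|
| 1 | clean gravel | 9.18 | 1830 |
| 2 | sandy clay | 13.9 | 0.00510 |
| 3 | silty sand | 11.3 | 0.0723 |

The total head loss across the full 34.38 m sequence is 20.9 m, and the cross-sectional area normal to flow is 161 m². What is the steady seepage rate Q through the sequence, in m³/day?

1.17

Flow is perpendicular to layering, so the layers act in series and the equivalent K is the thickness-weighted harmonic mean.
Total thickness L = 9.18 + 13.9 + 11.3 = 34.38 m.
Σ(b_i/K_i) = 9.18/1830 + 13.9/0.00510 + 11.3/0.0723 = 2882 d.
K_eq = L / Σ(b_i/K_i) = 34.38 / 2882 = 0.01193 m/day.
Q = K_eq · A · (Δh/L) = 0.01193 × 161 × (20.9/34.38) = 1.168 m³/day.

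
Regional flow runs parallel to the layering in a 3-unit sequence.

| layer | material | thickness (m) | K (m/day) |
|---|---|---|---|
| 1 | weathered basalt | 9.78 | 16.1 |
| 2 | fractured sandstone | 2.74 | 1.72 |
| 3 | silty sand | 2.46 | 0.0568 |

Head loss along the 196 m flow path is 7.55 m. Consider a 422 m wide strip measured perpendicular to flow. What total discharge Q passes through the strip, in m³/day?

2640

Flow is parallel to layering, so each bed carries its own Darcy discharge and the transmissivities add.
Σ(K_i·b_i) = 16.1×9.78 + 1.72×2.74 + 0.0568×2.46 = 162.3 m²/day.
Hydraulic gradient i = Δh / L = 7.55 / 196 = 0.03852.
Q = Σ(K_i·b_i) · W · i = 162.3 × 422 × 0.03852 = 2638 m³/day.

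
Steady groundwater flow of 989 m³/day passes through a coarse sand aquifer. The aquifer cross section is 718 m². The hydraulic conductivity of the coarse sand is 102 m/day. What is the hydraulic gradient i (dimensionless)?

From Q = K·A·i, i = Q / (K·A) = 989 / (102.0 × 718.0) = 0.01350.

0.0135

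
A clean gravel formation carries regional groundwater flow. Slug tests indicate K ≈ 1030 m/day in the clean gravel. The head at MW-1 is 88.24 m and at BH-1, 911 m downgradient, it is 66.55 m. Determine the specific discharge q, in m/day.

Hydraulic gradient i = (88.24 − 66.55) / 911 = 21.69 / 911 = 0.02381.
Specific discharge q = K · i = 1030 × 0.02381 = 24.52 m/day.

24.5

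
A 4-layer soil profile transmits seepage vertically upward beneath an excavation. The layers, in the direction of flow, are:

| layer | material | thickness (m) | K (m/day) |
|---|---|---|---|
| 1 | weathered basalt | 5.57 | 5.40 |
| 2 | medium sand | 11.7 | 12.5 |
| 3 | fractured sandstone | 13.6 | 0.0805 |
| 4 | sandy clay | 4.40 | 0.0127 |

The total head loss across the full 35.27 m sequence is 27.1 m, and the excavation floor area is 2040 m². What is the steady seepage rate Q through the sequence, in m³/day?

Flow is perpendicular to layering, so the layers act in series and the equivalent K is the thickness-weighted harmonic mean.
Total thickness L = 5.57 + 11.7 + 13.6 + 4.40 = 35.27 m.
Σ(b_i/K_i) = 5.57/5.40 + 11.7/12.5 + 13.6/0.0805 + 4.40/0.0127 = 517.4 d.
K_eq = L / Σ(b_i/K_i) = 35.27 / 517.4 = 0.06817 m/day.
Q = K_eq · A · (Δh/L) = 0.06817 × 2040 × (27.1/35.27) = 106.9 m³/day.

107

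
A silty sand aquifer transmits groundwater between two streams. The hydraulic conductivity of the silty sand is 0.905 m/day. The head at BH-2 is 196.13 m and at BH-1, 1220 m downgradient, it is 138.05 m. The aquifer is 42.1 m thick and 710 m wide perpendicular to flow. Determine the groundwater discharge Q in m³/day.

Cross-sectional area A = 710 × 42.1 = 29891 m².
Hydraulic gradient i = (196.13 − 138.05) / 1220 = 58.08 / 1220 = 0.04761.
Darcy's law: Q = K · A · i = 0.9050 × 29891 × 0.04761 = 1288 m³/day.

1290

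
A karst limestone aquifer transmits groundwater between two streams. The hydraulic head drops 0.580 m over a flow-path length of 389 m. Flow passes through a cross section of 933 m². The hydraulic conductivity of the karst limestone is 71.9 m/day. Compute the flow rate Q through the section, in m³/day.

Hydraulic gradient i = Δh / L = 0.580 / 389 = 0.001491.
Darcy's law: Q = K · A · i = 71.90 × 933.0 × 0.001491 = 100.0 m³/day.

100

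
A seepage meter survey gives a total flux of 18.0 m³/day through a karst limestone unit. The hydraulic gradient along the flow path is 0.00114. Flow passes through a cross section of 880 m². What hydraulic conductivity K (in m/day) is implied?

Hydraulic gradient i = 0.00114.
From Q = K·A·i, K = Q / (A·i) = 18.0 / (880.0 × 0.001140) = 17.94 m/day.

17.9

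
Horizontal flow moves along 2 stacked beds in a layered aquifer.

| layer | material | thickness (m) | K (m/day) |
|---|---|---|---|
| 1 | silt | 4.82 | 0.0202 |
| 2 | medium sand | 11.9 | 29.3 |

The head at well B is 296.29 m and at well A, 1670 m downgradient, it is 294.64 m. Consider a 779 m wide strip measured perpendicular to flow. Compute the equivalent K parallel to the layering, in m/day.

20.9

Flow is parallel to layering, so each bed carries its own Darcy discharge and the transmissivities add.
Σ(K_i·b_i) = 0.0202×4.82 + 29.3×11.9 = 348.8 m²/day.
Total thickness b = 16.72 m, so K_eq = Σ(K_i·b_i)/b = 20.86 m/day.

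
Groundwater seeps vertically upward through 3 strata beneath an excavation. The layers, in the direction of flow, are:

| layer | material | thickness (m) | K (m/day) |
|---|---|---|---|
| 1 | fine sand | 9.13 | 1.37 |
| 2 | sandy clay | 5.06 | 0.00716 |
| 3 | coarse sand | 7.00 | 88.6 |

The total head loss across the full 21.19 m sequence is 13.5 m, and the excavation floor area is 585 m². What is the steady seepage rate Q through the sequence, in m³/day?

11.1

Flow is perpendicular to layering, so the layers act in series and the equivalent K is the thickness-weighted harmonic mean.
Total thickness L = 9.13 + 5.06 + 7.00 = 21.19 m.
Σ(b_i/K_i) = 9.13/1.37 + 5.06/0.00716 + 7.00/88.6 = 713.4 d.
K_eq = L / Σ(b_i/K_i) = 21.19 / 713.4 = 0.02970 m/day.
Q = K_eq · A · (Δh/L) = 0.02970 × 585 × (13.5/21.19) = 11.07 m³/day.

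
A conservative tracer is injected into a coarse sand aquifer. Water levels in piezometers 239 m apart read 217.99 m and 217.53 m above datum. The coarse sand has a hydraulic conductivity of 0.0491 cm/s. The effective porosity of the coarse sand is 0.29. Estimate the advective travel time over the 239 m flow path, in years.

Convert K: 0.0491 cm/s × 864 = 42.42 m/day.
Hydraulic gradient i = (217.99 − 217.53) / 239 = 0.46 / 239 = 0.001925.
Darcy flux q = K · i = 42.42 × 0.001925 = 0.08165 m/day.
Seepage velocity v = q / n_e = 0.08165 / 0.29 = 0.2816 m/day.
Travel time t = L / v = 239 / 0.2816 = 848.9 days = 2.324 years.

2.32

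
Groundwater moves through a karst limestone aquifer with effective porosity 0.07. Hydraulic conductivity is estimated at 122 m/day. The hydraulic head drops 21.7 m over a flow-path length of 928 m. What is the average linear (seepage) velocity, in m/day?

40.8

Hydraulic gradient i = Δh / L = 21.7 / 928 = 0.02338.
Darcy flux q = K · i = 122.0 × 0.02338 = 2.853 m/day.
Seepage velocity v = q / n_e = 2.853 / 0.07 = 40.75 m/day.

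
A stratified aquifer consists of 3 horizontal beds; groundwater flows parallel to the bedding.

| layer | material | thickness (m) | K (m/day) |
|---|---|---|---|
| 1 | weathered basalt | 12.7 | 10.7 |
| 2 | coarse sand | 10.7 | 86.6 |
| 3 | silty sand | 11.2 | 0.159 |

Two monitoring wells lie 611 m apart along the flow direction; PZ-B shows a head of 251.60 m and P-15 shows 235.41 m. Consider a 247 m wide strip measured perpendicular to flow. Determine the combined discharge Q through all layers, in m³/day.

Flow is parallel to layering, so each bed carries its own Darcy discharge and the transmissivities add.
Σ(K_i·b_i) = 10.7×12.7 + 86.6×10.7 + 0.159×11.2 = 1064 m²/day.
Hydraulic gradient i = (251.60 − 235.41) / 611 = 16.19 / 611 = 0.02650.
Q = Σ(K_i·b_i) · W · i = 1064 × 247 × 0.02650 = 6966 m³/day.

6970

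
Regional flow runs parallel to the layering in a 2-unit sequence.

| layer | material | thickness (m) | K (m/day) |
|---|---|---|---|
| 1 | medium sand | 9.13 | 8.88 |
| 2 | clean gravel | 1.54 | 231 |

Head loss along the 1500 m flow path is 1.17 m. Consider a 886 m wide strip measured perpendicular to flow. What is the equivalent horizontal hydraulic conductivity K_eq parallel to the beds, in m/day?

Flow is parallel to layering, so each bed carries its own Darcy discharge and the transmissivities add.
Σ(K_i·b_i) = 8.88×9.13 + 231×1.54 = 436.8 m²/day.
Total thickness b = 10.67 m, so K_eq = Σ(K_i·b_i)/b = 40.94 m/day.

40.9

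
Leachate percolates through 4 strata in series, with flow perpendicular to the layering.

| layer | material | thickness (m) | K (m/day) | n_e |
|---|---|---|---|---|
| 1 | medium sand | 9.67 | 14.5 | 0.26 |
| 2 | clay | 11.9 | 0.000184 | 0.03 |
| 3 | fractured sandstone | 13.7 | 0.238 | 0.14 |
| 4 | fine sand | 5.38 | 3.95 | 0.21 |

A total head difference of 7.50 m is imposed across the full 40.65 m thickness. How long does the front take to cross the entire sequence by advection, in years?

With flow normal to the layers, continuity requires the same specific discharge q through every layer.
Σ(b_i/K_i) = 9.67/14.5 + 11.9/0.000184 + 13.7/0.238 + 5.38/3.95 = 64734 d.
q = Δh / Σ(b_i/K_i) = 7.50 / 64734 = 0.0001159 m/day.
In each layer the seepage velocity is v_i = q/n_i, so the layer transit time is t_i = b_i·n_i / q:
  layer 1 (medium sand): t_1 = 9.67 × 0.26 / 0.0001159 = 21700 d
  layer 2 (clay): t_2 = 11.9 × 0.03 / 0.0001159 = 3081 d
  layer 3 (fractured sandstone): t_3 = 13.7 × 0.14 / 0.0001159 = 16555 d
  layer 4 (fine sand): t_4 = 5.38 × 0.21 / 0.0001159 = 9751 d
Total t = Σ t_i = 51088 days = 139.9 years.

140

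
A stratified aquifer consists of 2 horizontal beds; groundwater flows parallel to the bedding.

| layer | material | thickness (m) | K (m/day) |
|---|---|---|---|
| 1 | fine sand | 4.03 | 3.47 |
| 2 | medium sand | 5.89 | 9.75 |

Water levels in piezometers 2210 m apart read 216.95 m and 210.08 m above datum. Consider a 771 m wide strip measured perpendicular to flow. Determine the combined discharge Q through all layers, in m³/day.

Flow is parallel to layering, so each bed carries its own Darcy discharge and the transmissivities add.
Σ(K_i·b_i) = 3.47×4.03 + 9.75×5.89 = 71.41 m²/day.
Hydraulic gradient i = (216.95 − 210.08) / 2210 = 6.87 / 2210 = 0.003109.
Q = Σ(K_i·b_i) · W · i = 71.41 × 771 × 0.003109 = 171.2 m³/day.

171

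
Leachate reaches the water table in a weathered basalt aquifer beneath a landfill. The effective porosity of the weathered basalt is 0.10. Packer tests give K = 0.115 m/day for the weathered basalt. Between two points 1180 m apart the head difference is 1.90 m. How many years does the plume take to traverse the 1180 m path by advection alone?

Hydraulic gradient i = Δh / L = 1.90 / 1180 = 0.001610.
Darcy flux q = K · i = 0.1150 × 0.001610 = 0.0001852 m/day.
Seepage velocity v = q / n_e = 0.0001852 / 0.10 = 0.001852 m/day.
Travel time t = L / v = 1180 / 0.001852 = 6.373e+05 days = 1745 years.

1740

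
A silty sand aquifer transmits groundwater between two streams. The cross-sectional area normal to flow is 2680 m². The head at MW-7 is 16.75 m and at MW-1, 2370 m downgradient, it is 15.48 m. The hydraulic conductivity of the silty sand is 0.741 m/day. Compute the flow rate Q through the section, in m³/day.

Hydraulic gradient i = (16.75 − 15.48) / 2370 = 1.27 / 2370 = 0.0005359.
Darcy's law: Q = K · A · i = 0.7410 × 2680 × 0.0005359 = 1.064 m³/day.

1.06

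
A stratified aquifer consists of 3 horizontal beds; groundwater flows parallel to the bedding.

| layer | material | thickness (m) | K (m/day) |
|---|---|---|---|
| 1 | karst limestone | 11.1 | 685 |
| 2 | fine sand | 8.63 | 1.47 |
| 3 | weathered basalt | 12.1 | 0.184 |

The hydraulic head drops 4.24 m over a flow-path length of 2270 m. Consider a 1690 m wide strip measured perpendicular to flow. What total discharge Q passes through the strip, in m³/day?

24000

Flow is parallel to layering, so each bed carries its own Darcy discharge and the transmissivities add.
Σ(K_i·b_i) = 685×11.1 + 1.47×8.63 + 0.184×12.1 = 7618 m²/day.
Hydraulic gradient i = Δh / L = 4.24 / 2270 = 0.001868.
Q = Σ(K_i·b_i) · W · i = 7618 × 1690 × 0.001868 = 24049 m³/day.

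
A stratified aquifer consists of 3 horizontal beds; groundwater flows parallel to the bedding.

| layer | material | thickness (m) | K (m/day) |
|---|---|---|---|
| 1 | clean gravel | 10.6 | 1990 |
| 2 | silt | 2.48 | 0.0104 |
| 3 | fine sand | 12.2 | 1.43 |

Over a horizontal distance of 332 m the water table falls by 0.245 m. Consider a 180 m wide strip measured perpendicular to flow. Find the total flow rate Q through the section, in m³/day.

Flow is parallel to layering, so each bed carries its own Darcy discharge and the transmissivities add.
Σ(K_i·b_i) = 1990×10.6 + 0.0104×2.48 + 1.43×12.2 = 21111 m²/day.
Hydraulic gradient i = Δh / L = 0.245 / 332 = 0.0007380.
Q = Σ(K_i·b_i) · W · i = 21111 × 180 × 0.0007380 = 2804 m³/day.

2800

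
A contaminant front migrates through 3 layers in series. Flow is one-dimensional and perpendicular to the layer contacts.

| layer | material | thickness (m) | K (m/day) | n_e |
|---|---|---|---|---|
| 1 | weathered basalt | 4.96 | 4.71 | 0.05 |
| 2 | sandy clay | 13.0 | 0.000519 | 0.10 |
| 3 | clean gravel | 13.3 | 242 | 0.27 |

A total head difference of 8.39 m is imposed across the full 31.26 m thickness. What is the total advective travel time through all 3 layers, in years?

With flow normal to the layers, continuity requires the same specific discharge q through every layer.
Σ(b_i/K_i) = 4.96/4.71 + 13.0/0.000519 + 13.3/242 = 25049 d.
q = Δh / Σ(b_i/K_i) = 8.39 / 25049 = 0.0003349 m/day.
In each layer the seepage velocity is v_i = q/n_i, so the layer transit time is t_i = b_i·n_i / q:
  layer 1 (weathered basalt): t_1 = 4.96 × 0.05 / 0.0003349 = 740.4 d
  layer 2 (sandy clay): t_2 = 13.0 × 0.10 / 0.0003349 = 3881 d
  layer 3 (clean gravel): t_3 = 13.3 × 0.27 / 0.0003349 = 10721 d
Total t = Σ t_i = 15343 days = 42.01 years.

42.0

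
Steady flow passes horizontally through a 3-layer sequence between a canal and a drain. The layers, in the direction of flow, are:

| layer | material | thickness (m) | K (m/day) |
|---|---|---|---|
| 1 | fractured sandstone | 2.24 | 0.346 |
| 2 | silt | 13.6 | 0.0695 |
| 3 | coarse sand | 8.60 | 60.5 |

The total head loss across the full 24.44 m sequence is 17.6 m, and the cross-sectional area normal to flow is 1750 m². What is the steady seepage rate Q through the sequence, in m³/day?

152

Flow is perpendicular to layering, so the layers act in series and the equivalent K is the thickness-weighted harmonic mean.
Total thickness L = 2.24 + 13.6 + 8.60 = 24.44 m.
Σ(b_i/K_i) = 2.24/0.346 + 13.6/0.0695 + 8.60/60.5 = 202.3 d.
K_eq = L / Σ(b_i/K_i) = 24.44 / 202.3 = 0.1208 m/day.
Q = K_eq · A · (Δh/L) = 0.1208 × 1750 × (17.6/24.44) = 152.2 m³/day.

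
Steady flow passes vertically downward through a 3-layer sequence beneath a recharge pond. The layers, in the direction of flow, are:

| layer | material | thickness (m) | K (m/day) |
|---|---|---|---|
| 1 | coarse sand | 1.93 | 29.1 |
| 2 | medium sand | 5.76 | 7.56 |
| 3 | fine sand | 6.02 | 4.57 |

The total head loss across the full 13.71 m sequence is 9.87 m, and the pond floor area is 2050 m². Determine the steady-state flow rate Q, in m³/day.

9430

Flow is perpendicular to layering, so the layers act in series and the equivalent K is the thickness-weighted harmonic mean.
Total thickness L = 1.93 + 5.76 + 6.02 = 13.71 m.
Σ(b_i/K_i) = 1.93/29.1 + 5.76/7.56 + 6.02/4.57 = 2.146 d.
K_eq = L / Σ(b_i/K_i) = 13.71 / 2.146 = 6.390 m/day.
Q = K_eq · A · (Δh/L) = 6.390 × 2050 × (9.87/13.71) = 9431 m³/day.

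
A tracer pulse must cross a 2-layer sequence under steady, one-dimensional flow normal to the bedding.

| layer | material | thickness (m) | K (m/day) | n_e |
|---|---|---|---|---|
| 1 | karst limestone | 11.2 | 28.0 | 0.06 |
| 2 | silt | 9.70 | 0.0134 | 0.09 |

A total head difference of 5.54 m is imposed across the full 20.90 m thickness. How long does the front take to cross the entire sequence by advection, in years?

With flow normal to the layers, continuity requires the same specific discharge q through every layer.
Σ(b_i/K_i) = 11.2/28.0 + 9.70/0.0134 = 724.3 d.
q = Δh / Σ(b_i/K_i) = 5.54 / 724.3 = 0.007649 m/day.
In each layer the seepage velocity is v_i = q/n_i, so the layer transit time is t_i = b_i·n_i / q:
  layer 1 (karst limestone): t_1 = 11.2 × 0.06 / 0.007649 = 87.85 d
  layer 2 (silt): t_2 = 9.70 × 0.09 / 0.007649 = 114.1 d
Total t = Σ t_i = 202.0 days = 0.5530 years.

0.553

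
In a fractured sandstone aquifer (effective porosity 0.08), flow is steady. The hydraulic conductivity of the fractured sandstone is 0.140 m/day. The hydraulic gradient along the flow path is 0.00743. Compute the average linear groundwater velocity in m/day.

Hydraulic gradient i = 0.00743.
Darcy flux q = K · i = 0.1400 × 0.007430 = 0.001040 m/day.
Seepage velocity v = q / n_e = 0.001040 / 0.08 = 0.01300 m/day.

0.0130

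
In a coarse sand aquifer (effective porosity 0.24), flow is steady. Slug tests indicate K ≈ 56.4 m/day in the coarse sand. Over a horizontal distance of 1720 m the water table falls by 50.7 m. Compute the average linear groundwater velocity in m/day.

6.93

Hydraulic gradient i = Δh / L = 50.7 / 1720 = 0.02948.
Darcy flux q = K · i = 56.40 × 0.02948 = 1.662 m/day.
Seepage velocity v = q / n_e = 1.662 / 0.24 = 6.927 m/day.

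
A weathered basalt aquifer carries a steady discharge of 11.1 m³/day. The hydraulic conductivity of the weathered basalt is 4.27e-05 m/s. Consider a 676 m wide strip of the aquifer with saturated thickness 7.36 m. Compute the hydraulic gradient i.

0.000605

Convert K: 4.27e-05 m/s × 86400 = 3.689 m/day.
Cross-sectional area A = 676 × 7.36 = 4975 m².
From Q = K·A·i, i = Q / (K·A) = 11.1 / (3.689 × 4975) = 0.0006047.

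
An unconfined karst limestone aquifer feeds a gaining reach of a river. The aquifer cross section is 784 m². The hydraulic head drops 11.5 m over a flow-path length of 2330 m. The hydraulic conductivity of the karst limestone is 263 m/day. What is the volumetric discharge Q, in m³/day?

Hydraulic gradient i = Δh / L = 11.5 / 2330 = 0.004936.
Darcy's law: Q = K · A · i = 263.0 × 784.0 × 0.004936 = 1018 m³/day.

1020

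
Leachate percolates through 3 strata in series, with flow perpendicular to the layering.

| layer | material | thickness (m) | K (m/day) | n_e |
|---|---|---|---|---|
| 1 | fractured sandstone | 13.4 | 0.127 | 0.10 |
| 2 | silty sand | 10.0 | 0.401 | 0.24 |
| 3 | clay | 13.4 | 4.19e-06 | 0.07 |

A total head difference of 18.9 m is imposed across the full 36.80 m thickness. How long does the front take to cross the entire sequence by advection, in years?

2170

With flow normal to the layers, continuity requires the same specific discharge q through every layer.
Σ(b_i/K_i) = 13.4/0.127 + 10.0/0.401 + 13.4/4.19e-06 = 3.198e+06 d.
q = Δh / Σ(b_i/K_i) = 18.9 / 3.198e+06 = 5.910e-06 m/day.
In each layer the seepage velocity is v_i = q/n_i, so the layer transit time is t_i = b_i·n_i / q:
  layer 1 (fractured sandstone): t_1 = 13.4 × 0.10 / 5.910e-06 = 2.268e+05 d
  layer 2 (silty sand): t_2 = 10.0 × 0.24 / 5.910e-06 = 4.061e+05 d
  layer 3 (clay): t_3 = 13.4 × 0.07 / 5.910e-06 = 1.587e+05 d
Total t = Σ t_i = 7.916e+05 days = 2167 years.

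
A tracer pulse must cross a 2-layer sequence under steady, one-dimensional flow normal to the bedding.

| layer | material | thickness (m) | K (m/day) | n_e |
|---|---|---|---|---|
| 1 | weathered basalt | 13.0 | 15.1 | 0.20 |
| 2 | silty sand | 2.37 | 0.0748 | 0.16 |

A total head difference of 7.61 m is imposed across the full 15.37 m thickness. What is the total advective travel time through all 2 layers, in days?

12.7

With flow normal to the layers, continuity requires the same specific discharge q through every layer.
Σ(b_i/K_i) = 13.0/15.1 + 2.37/0.0748 = 32.55 d.
q = Δh / Σ(b_i/K_i) = 7.61 / 32.55 = 0.2338 m/day.
In each layer the seepage velocity is v_i = q/n_i, so the layer transit time is t_i = b_i·n_i / q:
  layer 1 (weathered basalt): t_1 = 13.0 × 0.20 / 0.2338 = 11.12 d
  layer 2 (silty sand): t_2 = 2.37 × 0.16 / 0.2338 = 1.622 d
Total t = Σ t_i = 12.74 days.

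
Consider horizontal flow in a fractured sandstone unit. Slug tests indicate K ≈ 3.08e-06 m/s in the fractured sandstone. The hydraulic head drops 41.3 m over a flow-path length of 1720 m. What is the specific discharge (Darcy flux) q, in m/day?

0.00639

Convert K: 3.08e-06 m/s × 86400 = 0.2661 m/day.
Hydraulic gradient i = Δh / L = 41.3 / 1720 = 0.02401.
Specific discharge q = K · i = 0.2661 × 0.02401 = 0.006390 m/day.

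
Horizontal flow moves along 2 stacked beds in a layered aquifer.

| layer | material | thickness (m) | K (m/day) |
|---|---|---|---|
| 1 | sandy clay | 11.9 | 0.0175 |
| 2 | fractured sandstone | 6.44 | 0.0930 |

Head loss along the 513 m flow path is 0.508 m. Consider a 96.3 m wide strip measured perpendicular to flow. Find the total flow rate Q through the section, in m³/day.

0.0770

Flow is parallel to layering, so each bed carries its own Darcy discharge and the transmissivities add.
Σ(K_i·b_i) = 0.0175×11.9 + 0.0930×6.44 = 0.8072 m²/day.
Hydraulic gradient i = Δh / L = 0.508 / 513 = 0.0009903.
Q = Σ(K_i·b_i) · W · i = 0.8072 × 96.3 × 0.0009903 = 0.07697 m³/day.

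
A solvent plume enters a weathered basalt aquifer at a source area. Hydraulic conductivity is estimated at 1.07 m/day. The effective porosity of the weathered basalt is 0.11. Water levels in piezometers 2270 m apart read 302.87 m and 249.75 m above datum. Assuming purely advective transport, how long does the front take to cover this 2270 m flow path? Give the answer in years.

27.3

Hydraulic gradient i = (302.87 − 249.75) / 2270 = 53.12 / 2270 = 0.02340.
Darcy flux q = K · i = 1.070 × 0.02340 = 0.02504 m/day.
Seepage velocity v = q / n_e = 0.02504 / 0.11 = 0.2276 m/day.
Travel time t = L / v = 2270 / 0.2276 = 9972 days = 27.30 years.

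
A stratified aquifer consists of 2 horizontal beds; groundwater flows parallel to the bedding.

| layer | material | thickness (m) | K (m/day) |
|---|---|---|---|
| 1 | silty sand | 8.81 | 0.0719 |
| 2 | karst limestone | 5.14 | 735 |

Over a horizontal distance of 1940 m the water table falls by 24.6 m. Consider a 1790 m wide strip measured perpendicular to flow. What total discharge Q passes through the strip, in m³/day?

Flow is parallel to layering, so each bed carries its own Darcy discharge and the transmissivities add.
Σ(K_i·b_i) = 0.0719×8.81 + 735×5.14 = 3779 m²/day.
Hydraulic gradient i = Δh / L = 24.6 / 1940 = 0.01268.
Q = Σ(K_i·b_i) · W · i = 3779 × 1790 × 0.01268 = 85765 m³/day.

85800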